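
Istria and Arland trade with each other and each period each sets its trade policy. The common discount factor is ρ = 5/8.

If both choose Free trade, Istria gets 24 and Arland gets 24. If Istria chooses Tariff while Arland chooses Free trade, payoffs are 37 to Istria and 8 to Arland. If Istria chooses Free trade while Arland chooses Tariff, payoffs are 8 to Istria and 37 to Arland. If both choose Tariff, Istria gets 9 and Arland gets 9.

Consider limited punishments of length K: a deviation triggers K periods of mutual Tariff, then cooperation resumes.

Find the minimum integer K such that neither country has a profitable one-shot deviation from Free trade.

No profitable deviation requires (24−9)(ρ+…+ρ^K) ≥ 37−24, i.e. ρ+…+ρ^K ≥ 13/15 ≈ 0.8667.
With ρ = 5/8, the partial sums are K=1: 0.6250, K=2: 1.0156.
K = 2 is the first length at which the sum reaches 0.8667.

2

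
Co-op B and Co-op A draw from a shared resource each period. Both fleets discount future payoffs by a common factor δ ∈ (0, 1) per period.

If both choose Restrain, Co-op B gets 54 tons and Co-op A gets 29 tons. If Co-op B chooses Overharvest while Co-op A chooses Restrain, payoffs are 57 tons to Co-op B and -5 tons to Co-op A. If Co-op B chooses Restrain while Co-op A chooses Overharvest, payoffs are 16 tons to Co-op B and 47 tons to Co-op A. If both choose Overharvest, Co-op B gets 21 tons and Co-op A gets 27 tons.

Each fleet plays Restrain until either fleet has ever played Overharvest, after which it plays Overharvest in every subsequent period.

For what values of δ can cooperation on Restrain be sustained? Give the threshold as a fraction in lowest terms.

9/10

For Co-op B: deviation gain 57−54 = 3, per-period punishment loss 54−21 = 33. IC gives δ ≥ 3/36 = 1/12.
For Co-op A: gain 18, loss 2 per period, so δ ≥ 18/20 = 9/10.
The tighter constraint is Co-op A's, so cooperation needs δ ≥ 9/10.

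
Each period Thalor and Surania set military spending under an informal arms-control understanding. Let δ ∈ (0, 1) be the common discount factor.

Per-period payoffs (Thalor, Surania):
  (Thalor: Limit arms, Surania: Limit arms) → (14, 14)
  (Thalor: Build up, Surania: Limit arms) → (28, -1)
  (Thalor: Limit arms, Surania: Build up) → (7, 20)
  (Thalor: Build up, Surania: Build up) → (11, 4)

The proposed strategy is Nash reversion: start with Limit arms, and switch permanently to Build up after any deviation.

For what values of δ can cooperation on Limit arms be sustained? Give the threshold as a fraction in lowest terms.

Thalor's threshold: (28−14)/(28−11) = 14/17.
Surania's threshold: (20−14)/(20−4) = 3/8.
14/17 > 3/8, so Thalor binds and δ* = 14/17.

14/17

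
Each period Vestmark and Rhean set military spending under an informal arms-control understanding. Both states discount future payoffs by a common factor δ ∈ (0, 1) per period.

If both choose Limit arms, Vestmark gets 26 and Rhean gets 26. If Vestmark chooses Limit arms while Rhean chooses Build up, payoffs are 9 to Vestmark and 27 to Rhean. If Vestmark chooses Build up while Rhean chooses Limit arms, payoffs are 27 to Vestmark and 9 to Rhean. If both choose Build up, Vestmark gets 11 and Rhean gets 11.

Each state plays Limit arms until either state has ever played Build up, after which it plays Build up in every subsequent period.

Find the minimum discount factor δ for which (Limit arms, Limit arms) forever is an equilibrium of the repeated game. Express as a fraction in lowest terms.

One-period gain from deviating is 27 − 26 = 1. The loss is 26 − 11 = 15 in every subsequent period, with present value 15·δ/(1−δ).
Deviation is unprofitable when 15·δ/(1−δ) ≥ 1, i.e. δ/(1−δ) ≥ 1/15.
Equivalently δ ≥ 1/(1+15) = 1/16.

1/16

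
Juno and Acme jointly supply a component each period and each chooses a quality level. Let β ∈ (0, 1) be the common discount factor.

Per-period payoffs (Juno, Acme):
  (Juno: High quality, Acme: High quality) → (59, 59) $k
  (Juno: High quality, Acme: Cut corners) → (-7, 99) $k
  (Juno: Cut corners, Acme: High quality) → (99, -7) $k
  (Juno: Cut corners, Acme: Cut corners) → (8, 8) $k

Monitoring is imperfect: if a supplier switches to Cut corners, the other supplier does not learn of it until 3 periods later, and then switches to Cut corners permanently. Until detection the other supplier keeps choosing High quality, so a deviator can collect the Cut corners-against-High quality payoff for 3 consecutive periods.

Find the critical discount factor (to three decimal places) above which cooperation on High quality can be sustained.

Deviating for the 3 undetected periods gains 99−59 = 40 per period over cooperation, then loses 59−8 = 51 per period forever once punishment starts.
Gain: 40(1 + β + … + β^2); loss: 51·β^3/(1−β).
No profitable deviation ⇔ 40(1−β^3) ≤ 51·β^3, i.e. β^3 ≥ 40/(40+51) = 40/91.
Hence β ≥ (40/91)^(1/3) ≈ 0.760.

0.760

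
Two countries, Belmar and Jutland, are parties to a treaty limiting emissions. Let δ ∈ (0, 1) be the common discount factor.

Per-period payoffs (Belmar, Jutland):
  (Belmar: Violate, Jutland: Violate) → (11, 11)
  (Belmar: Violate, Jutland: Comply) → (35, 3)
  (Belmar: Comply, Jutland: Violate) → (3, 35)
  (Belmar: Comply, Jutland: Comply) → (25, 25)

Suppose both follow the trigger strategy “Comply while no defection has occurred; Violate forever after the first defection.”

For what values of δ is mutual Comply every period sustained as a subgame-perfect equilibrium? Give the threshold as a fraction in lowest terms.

5/12

One-period gain from deviating is 35 − 25 = 10. The loss is 25 − 11 = 14 in every subsequent period, with present value 14·δ/(1−δ).
Deviation is unprofitable when 14·δ/(1−δ) ≥ 10, i.e. δ/(1−δ) ≥ 5/7.
Equivalently δ ≥ 10/(10+14) = 5/12.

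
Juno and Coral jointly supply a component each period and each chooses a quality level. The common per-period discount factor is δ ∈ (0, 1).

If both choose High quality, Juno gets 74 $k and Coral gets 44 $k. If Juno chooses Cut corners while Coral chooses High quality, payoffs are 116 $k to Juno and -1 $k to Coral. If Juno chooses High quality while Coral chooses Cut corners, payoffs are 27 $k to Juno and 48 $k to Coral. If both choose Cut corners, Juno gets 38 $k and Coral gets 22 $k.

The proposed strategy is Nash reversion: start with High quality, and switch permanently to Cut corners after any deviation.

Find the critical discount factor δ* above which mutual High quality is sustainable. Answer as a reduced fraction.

Juno's threshold: (116−74)/(116−38) = 7/13.
Coral's threshold: (48−44)/(48−22) = 2/13.
7/13 > 2/13, so Juno binds and δ* = 7/13.

7/13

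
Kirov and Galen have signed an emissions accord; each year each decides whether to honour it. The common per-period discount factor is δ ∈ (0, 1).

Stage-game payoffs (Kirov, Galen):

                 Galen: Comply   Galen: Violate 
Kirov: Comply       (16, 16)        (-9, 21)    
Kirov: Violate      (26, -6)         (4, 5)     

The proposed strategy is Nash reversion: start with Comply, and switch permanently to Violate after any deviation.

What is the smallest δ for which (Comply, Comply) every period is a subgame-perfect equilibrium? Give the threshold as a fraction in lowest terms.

Kirov's threshold: (26−16)/(26−4) = 5/11.
Galen's threshold: (21−16)/(21−5) = 5/16.
5/11 > 5/16, so Kirov binds and δ* = 5/11.

5/11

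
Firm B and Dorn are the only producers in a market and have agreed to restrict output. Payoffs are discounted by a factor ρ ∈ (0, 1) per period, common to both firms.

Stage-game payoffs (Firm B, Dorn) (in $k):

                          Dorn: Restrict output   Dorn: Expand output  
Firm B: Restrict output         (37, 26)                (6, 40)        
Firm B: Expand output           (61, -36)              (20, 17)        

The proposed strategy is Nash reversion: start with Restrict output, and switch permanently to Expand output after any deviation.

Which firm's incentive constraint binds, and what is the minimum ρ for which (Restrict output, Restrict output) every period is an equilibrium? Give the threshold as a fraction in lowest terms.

Firm B: cooperation gives 37 each period; deviation gives 61 once then 20 forever.
  37/(1−ρ) ≥ 61 + 20ρ/(1−ρ) ⇒ ρ ≥ 24/41.
Dorn: cooperation gives 26 each period; deviation gives 40 once then 17 forever.
  ρ ≥ 14/23.
Both must hold, so the binding constraint is Dorn's: ρ ≥ 14/23.

Dorn; ρ ≥ 14/23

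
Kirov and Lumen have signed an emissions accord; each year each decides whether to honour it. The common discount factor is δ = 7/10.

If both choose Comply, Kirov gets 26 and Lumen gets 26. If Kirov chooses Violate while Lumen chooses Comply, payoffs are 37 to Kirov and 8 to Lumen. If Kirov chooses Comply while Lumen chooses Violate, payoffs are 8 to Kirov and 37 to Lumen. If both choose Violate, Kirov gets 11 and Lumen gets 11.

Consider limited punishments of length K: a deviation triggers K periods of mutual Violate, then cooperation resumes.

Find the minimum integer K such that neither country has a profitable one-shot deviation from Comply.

No profitable deviation requires (26−11)(δ+…+δ^K) ≥ 37−26, i.e. δ+…+δ^K ≥ 11/15 ≈ 0.7333.
With δ = 7/10, the partial sums are K=1: 0.7000, K=2: 1.1900.
K = 2 is the first length at which the sum reaches 0.7333.

2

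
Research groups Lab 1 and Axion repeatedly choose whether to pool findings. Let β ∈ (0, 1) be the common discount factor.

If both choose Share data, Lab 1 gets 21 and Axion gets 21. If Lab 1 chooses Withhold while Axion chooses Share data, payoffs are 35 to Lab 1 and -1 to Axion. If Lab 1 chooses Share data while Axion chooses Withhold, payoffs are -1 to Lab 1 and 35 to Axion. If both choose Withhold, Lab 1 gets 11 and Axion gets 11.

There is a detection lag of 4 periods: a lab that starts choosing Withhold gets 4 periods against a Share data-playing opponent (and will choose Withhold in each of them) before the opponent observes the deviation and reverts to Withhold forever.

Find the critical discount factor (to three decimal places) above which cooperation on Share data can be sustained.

0.874

Deviating for the 4 undetected periods gains 35−21 = 14 per period over cooperation, then loses 21−11 = 10 per period forever once punishment starts.
Gain: 14(1 + β + … + β^3); loss: 10·β^4/(1−β).
No profitable deviation ⇔ 14(1−β^4) ≤ 10·β^4, i.e. β^4 ≥ 14/(14+10) = 7/12.
Hence β ≥ (7/12)^(1/4) ≈ 0.874.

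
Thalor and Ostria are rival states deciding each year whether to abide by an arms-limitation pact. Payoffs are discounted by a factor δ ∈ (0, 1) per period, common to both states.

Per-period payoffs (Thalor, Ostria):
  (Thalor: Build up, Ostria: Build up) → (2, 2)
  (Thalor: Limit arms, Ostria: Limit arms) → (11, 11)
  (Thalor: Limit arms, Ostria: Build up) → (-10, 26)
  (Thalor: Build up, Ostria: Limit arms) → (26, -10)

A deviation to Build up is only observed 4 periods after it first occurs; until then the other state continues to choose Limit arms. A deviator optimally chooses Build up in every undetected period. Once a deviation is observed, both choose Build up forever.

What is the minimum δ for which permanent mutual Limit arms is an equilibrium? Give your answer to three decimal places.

Deviating for the 4 undetected periods gains 26−11 = 15 per period over cooperation, then loses 11−2 = 9 per period forever once punishment starts.
Gain: 15(1 + δ + … + δ^3); loss: 9·δ^4/(1−δ).
No profitable deviation ⇔ 15(1−δ^4) ≤ 9·δ^4, i.e. δ^4 ≥ 15/(15+9) = 5/8.
Hence δ ≥ (5/8)^(1/4) ≈ 0.889.

0.889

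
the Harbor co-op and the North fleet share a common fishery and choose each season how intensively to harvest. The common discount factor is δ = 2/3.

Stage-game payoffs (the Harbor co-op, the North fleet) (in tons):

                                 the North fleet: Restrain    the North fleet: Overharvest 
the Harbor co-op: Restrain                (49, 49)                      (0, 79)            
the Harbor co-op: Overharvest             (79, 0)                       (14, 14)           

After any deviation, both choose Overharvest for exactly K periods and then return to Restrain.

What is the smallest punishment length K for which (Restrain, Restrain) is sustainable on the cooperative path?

No profitable deviation requires (49−14)(δ+…+δ^K) ≥ 79−49, i.e. δ+…+δ^K ≥ 6/7 ≈ 0.8571.
With δ = 2/3, the partial sums are K=1: 0.6667, K=2: 1.1111.
K = 2 is the first length at which the sum reaches 0.8571.

2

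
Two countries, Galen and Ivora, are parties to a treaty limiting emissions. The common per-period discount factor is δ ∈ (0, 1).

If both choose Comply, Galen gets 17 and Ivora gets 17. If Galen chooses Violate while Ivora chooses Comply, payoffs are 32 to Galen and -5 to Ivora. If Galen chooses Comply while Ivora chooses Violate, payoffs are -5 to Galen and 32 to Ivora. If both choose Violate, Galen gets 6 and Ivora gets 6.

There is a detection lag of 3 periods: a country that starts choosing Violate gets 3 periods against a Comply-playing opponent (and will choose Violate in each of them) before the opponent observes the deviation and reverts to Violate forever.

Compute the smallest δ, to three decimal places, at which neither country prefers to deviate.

A deviator earns 32 for 3 periods, then 6 forever; cooperating earns 17 forever. Multiplying the IC by (1−δ):
17 ≥ 32(1−δ^3) + 6δ^3, so 26·δ^3 ≥ 15 and δ^3 ≥ 15/26.
δ ≥ (15/26)^(1/3) ≈ 0.832.

0.832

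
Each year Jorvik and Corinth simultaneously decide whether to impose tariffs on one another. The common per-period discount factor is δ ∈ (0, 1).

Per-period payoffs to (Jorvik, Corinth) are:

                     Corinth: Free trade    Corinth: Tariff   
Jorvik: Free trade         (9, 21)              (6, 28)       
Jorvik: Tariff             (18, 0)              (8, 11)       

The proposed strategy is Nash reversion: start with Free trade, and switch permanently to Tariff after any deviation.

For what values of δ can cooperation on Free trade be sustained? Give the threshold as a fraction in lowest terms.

9/10

For Jorvik: deviation gain 18−9 = 9, per-period punishment loss 9−8 = 1. IC gives δ ≥ 9/10.
For Corinth: gain 7, loss 10 per period, so δ ≥ 7/17.
The tighter constraint is Jorvik's, so cooperation needs δ ≥ 9/10.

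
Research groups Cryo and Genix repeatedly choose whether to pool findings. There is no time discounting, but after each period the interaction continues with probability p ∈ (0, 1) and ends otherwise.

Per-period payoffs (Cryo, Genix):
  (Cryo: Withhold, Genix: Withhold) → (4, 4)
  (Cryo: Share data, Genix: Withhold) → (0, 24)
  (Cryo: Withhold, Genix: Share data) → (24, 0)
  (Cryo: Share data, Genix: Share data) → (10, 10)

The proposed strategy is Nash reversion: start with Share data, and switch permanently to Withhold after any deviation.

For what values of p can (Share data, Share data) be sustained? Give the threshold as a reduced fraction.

Expected cooperation value is 10 + p·10 + p²·10 + … = 10/(1−p); deviation gives 24 + p·4/(1−p).
10 ≥ 24(1−p) + 4p ⇒ 20p ≥ 14 ⇒ p ≥ 14/20 = 7/10.

7/10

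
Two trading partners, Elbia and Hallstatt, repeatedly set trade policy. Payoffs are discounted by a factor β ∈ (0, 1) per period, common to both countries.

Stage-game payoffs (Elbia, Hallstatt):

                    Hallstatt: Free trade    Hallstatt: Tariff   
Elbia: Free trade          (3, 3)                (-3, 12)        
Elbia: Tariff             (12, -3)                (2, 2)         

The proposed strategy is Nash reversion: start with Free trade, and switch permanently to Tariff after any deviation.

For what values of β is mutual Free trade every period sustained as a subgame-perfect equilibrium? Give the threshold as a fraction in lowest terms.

3/(1−β) ≥ 12 + 2β/(1−β)
3 ≥ 12 − 10β
β ≥ 9/10.

9/10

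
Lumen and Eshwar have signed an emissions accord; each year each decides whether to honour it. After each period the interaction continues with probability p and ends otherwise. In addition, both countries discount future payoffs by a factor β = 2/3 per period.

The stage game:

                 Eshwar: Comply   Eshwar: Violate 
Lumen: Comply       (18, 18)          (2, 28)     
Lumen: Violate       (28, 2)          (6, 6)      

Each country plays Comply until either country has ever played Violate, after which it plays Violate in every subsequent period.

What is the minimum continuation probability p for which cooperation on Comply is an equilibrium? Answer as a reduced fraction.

Expected continuation weight on next period's payoff is β·p = 2/3·p, which plays the role of the discount factor.
Cooperation requires 2/3·p ≥ (28−18)/(28−6) = 5/11, hence p ≥ 15/22.

15/22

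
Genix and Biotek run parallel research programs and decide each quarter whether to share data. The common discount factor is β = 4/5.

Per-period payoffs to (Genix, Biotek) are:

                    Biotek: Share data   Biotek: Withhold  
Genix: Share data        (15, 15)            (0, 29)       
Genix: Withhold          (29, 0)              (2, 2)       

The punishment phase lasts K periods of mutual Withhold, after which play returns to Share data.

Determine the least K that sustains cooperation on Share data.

2

No profitable deviation requires (15−2)(β+…+β^K) ≥ 29−15, i.e. β+…+β^K ≥ 14/13 ≈ 1.0769.
With β = 4/5, the partial sums are K=1: 0.8000, K=2: 1.4400.
K = 2 is the first length at which the sum reaches 1.0769.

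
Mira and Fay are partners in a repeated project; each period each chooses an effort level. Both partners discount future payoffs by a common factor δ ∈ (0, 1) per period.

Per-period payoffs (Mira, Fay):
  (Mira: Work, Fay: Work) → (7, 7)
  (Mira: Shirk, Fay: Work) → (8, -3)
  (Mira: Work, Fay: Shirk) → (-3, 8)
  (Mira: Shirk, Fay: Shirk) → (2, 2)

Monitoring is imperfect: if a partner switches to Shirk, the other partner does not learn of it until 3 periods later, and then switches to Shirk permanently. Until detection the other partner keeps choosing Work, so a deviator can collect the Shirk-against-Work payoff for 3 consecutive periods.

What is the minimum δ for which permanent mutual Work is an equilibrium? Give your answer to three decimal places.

The best deviation is to choose Shirk for all 3 undetected periods, earning 8 each, then 2 forever once detected.
Deviation value: 8(1−δ^3)/(1−δ) + 2δ^3/(1−δ); cooperation value: 7/(1−δ).
IC: 7 ≥ 8(1−δ^3) + 2δ^3 = 8 − 6δ^3.
So δ^3 ≥ 1/6, giving δ ≥ (1/6)^(1/3) ≈ 0.550.

0.550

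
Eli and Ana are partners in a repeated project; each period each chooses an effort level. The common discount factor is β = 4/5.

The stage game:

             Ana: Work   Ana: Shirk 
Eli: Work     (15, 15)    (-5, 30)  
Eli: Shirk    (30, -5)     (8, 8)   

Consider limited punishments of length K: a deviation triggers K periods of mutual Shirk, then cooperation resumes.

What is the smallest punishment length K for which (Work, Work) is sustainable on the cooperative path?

4

Need Σ_{k=1}^{K} β^k ≥ (30−15)/(15−8) = 2.1429 at β = 4/5.
At K = 3 the sum is 1.9520 < 2.1429; at K = 4 it is 2.3616 ≥ 2.1429.
So the minimum punishment length is K = 4.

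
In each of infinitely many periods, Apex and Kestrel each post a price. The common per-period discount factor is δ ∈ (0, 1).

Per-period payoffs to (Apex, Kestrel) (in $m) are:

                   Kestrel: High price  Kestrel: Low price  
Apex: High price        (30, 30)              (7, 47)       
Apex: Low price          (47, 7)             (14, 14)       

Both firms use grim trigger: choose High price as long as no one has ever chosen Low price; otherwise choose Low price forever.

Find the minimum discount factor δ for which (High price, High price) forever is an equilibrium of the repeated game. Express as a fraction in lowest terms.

Under grim trigger the critical discount factor is (T−C)/(T−P) with T = 47, C = 30, P = 14.
δ* = (47−30)/(47−14) = 17/33.

17/33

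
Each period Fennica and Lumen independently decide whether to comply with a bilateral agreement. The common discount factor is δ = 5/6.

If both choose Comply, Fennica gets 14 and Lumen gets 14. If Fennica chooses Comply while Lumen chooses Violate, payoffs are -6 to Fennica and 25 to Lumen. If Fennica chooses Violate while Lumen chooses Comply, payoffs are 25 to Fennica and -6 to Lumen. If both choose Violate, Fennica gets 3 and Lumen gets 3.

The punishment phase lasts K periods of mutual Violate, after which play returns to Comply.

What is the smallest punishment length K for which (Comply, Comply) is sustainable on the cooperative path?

2

Need Σ_{k=1}^{K} δ^k ≥ (25−14)/(14−3) = 1.0000 at δ = 5/6.
At K = 1 the sum is 0.8333 < 1.0000; at K = 2 it is 1.5278 ≥ 1.0000.
So the minimum punishment length is K = 2.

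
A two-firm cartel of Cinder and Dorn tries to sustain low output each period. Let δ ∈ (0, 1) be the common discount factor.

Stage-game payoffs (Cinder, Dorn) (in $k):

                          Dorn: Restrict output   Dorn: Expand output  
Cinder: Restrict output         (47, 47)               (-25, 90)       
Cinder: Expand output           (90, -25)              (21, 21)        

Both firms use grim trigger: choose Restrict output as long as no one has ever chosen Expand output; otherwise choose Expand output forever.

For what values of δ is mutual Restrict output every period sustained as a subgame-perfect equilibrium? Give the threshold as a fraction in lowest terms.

43/69

One-period gain from deviating is 90 − 47 = 43. The loss is 47 − 21 = 26 in every subsequent period, with present value 26·δ/(1−δ).
Deviation is unprofitable when 26·δ/(1−δ) ≥ 43, i.e. δ/(1−δ) ≥ 43/26.
Equivalently δ ≥ 43/(43+26) = 43/69.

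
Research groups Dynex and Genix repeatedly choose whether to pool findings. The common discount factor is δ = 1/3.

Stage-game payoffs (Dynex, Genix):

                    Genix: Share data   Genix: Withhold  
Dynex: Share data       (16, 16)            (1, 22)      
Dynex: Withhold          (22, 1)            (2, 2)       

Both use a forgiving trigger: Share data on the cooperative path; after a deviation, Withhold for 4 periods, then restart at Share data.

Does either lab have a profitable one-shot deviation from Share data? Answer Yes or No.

No

Comparing payoff streams over the 5 periods until play realigns: cooperate → 16(1+δ+…+δ^4); deviate → 22 + 2(δ+…+δ^4).
Cooperation is sustained iff (16−2)(δ+…+δ^4) ≥ 22−16.
δ+…+δ^4 = 1/3·(1−(1/3)^4)/(1−1/3) = 0.4938, and (22−16)/(16−2) = 0.4286.
0.4938 ≥ 0.4286, so cooperation is sustainable.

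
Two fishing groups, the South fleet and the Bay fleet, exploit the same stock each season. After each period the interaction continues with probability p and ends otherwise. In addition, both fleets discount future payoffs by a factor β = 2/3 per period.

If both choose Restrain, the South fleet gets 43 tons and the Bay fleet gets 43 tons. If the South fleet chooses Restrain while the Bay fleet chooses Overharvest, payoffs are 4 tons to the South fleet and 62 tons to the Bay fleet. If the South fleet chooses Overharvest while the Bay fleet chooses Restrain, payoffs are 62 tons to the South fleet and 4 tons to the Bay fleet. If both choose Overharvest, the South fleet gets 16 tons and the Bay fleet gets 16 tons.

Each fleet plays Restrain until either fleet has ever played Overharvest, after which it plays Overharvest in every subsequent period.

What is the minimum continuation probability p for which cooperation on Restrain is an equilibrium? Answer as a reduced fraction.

Expected continuation weight on next period's payoff is β·p = 2/3·p, which plays the role of the discount factor.
Cooperation requires 2/3·p ≥ (62−43)/(62−16) = 19/46, hence p ≥ 57/92.

57/92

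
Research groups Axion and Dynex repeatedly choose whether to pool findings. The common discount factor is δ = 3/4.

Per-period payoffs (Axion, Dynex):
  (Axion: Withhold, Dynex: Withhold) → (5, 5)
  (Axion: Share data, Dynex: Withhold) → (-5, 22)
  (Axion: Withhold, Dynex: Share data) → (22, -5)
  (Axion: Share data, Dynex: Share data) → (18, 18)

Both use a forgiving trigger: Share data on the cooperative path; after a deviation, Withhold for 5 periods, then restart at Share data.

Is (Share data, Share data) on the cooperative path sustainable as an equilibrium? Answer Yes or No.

Yes

Comparing payoff streams over the 6 periods until play realigns: cooperate → 18(1+δ+…+δ^5); deviate → 22 + 5(δ+…+δ^5).
Cooperation is sustained iff (18−5)(δ+…+δ^5) ≥ 22−18.
δ+…+δ^5 = 3/4·(1−(3/4)^5)/(1−3/4) = 2.2881, and (22−18)/(18−5) = 0.3077.
2.2881 ≥ 0.3077, so cooperation is sustainable.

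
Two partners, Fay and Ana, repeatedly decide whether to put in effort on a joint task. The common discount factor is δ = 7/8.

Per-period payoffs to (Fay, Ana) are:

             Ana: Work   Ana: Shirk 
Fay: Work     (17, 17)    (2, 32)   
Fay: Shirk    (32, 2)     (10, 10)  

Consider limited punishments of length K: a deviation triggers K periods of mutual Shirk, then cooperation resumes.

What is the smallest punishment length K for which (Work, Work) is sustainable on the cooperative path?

3

No profitable deviation requires (17−10)(δ+…+δ^K) ≥ 32−17, i.e. δ+…+δ^K ≥ 15/7 ≈ 2.1429.
With δ = 7/8, the partial sums are K=1: 0.8750, K=2: 1.6406, K=3: 2.3105.
K = 3 is the first length at which the sum reaches 2.1429.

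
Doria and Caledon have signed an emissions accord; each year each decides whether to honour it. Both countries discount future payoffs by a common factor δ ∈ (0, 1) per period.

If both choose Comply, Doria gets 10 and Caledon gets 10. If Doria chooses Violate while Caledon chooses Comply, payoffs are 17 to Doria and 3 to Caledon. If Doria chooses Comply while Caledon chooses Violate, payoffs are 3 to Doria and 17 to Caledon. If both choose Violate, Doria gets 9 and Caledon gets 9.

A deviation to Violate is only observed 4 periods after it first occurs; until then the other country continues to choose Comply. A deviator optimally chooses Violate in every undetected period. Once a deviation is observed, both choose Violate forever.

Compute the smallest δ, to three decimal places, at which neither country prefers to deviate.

0.967

A deviator earns 17 for 4 periods, then 9 forever; cooperating earns 10 forever. Multiplying the IC by (1−δ):
10 ≥ 17(1−δ^4) + 9δ^4, so 8·δ^4 ≥ 7 and δ^4 ≥ 7/8.
δ ≥ (7/8)^(1/4) ≈ 0.967.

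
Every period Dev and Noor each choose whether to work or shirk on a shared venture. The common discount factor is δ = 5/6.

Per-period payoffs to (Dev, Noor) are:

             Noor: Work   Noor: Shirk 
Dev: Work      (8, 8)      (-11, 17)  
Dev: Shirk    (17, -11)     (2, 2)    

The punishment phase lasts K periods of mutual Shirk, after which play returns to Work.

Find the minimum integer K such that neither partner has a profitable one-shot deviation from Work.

Need Σ_{k=1}^{K} δ^k ≥ (17−8)/(8−2) = 1.5000 at δ = 5/6.
At K = 1 the sum is 0.8333 < 1.5000; at K = 2 it is 1.5278 ≥ 1.5000.
So the minimum punishment length is K = 2.

2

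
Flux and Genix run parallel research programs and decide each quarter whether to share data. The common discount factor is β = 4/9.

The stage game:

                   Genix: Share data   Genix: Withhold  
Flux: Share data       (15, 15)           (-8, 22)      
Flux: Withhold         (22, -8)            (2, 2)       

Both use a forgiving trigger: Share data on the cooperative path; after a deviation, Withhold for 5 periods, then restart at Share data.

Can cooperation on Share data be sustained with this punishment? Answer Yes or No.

Yes

Comparing payoff streams over the 6 periods until play realigns: cooperate → 15(1+β+…+β^5); deviate → 22 + 2(β+…+β^5).
Cooperation is sustained iff (15−2)(β+…+β^5) ≥ 22−15.
β+…+β^5 = 4/9·(1−(4/9)^5)/(1−4/9) = 0.7861, and (22−15)/(15−2) = 0.5385.
0.7861 ≥ 0.5385, so cooperation is sustainable.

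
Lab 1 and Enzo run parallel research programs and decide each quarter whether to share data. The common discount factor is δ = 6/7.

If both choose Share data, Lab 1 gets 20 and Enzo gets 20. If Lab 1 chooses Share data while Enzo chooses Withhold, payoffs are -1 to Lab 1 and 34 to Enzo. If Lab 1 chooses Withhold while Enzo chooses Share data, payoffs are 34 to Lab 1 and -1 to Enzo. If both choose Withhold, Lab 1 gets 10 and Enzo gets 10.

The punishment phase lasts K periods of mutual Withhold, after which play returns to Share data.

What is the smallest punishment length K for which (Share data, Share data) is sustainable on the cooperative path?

No profitable deviation requires (20−10)(δ+…+δ^K) ≥ 34−20, i.e. δ+…+δ^K ≥ 7/5 ≈ 1.4000.
With δ = 6/7, the partial sums are K=1: 0.8571, K=2: 1.5918.
K = 2 is the first length at which the sum reaches 1.4000.

2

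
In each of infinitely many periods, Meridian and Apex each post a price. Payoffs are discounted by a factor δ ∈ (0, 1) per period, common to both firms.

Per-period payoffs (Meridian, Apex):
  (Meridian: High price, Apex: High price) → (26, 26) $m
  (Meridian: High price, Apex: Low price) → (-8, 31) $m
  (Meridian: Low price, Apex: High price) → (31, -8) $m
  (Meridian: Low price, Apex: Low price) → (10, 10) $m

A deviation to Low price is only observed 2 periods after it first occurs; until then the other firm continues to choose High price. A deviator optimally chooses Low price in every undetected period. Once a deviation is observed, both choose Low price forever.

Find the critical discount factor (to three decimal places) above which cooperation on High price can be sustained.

0.488

The best deviation is to choose Low price for all 2 undetected periods, earning 31 each, then 10 forever once detected.
Deviation value: 31(1−δ^2)/(1−δ) + 10δ^2/(1−δ); cooperation value: 26/(1−δ).
IC: 26 ≥ 31(1−δ^2) + 10δ^2 = 31 − 21δ^2.
So δ^2 ≥ 5/21, giving δ ≥ (5/21)^(1/2) ≈ 0.488.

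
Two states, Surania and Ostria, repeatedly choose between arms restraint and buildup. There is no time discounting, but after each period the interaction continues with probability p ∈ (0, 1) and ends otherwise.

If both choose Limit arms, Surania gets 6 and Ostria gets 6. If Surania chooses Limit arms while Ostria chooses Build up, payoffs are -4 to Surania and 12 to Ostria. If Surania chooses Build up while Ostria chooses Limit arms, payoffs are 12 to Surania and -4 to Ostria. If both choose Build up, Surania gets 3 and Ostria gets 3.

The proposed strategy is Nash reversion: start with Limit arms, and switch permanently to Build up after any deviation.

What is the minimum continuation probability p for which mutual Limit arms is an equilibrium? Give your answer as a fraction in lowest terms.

2/3

Expected cooperation value is 6 + p·6 + p²·6 + … = 6/(1−p); deviation gives 12 + p·3/(1−p).
6 ≥ 12(1−p) + 3p ⇒ 9p ≥ 6 ⇒ p ≥ 6/9 = 2/3.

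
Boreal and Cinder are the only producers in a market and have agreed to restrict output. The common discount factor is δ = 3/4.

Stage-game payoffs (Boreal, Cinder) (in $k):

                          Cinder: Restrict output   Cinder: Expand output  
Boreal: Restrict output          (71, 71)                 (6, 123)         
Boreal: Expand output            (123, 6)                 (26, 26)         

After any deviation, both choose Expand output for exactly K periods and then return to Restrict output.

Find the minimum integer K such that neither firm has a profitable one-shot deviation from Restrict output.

IC: δ(1−δ^K)/(1−δ) ≥ (123−71)/(71−26) = 52/45.
With δ = 3/4: need 1 − δ^K ≥ 52/45·(1−3/4)/(3/4), i.e. δ^K ≤ 0.6148.
Since (3/4)^1 = 0.7500 and (3/4)^2 = 0.5625, the smallest such K is 2.

2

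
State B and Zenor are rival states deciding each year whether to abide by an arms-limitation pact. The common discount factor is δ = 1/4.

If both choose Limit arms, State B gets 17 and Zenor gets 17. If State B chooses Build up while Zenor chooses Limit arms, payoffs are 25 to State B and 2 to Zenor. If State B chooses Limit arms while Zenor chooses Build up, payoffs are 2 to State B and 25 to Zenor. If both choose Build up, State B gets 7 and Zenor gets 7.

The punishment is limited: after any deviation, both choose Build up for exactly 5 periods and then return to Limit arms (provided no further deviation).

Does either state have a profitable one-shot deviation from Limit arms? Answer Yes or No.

A one-shot deviation gives 25 now, then 7 for 5 periods, then back to 17.
Gain from deviating: (25−17) today; loss: (17−7) in each of the next 5 periods.
No-deviation condition: (17−7)(δ+…+δ^5) ≥ 25−17, i.e. δ+…+δ^5 ≥ 4/5.
At δ = 1/4: δ+…+δ^5 = 0.3330 < 0.8000.
So cooperation is not sustainable.

Yes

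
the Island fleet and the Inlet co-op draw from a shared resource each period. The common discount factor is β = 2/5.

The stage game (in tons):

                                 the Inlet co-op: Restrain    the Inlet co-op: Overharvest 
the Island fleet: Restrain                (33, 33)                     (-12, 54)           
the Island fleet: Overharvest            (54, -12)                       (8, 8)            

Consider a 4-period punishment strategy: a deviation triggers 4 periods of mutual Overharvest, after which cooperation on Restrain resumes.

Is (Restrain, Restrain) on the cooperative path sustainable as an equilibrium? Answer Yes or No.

A one-shot deviation gives 54 now, then 8 for 4 periods, then back to 33.
Gain from deviating: (54−33) today; loss: (33−8) in each of the next 4 periods.
No-deviation condition: (33−8)(β+…+β^4) ≥ 54−33, i.e. β+…+β^4 ≥ 21/25.
At β = 2/5: β+…+β^4 = 0.6496 < 0.8400.
So cooperation is not sustainable.

No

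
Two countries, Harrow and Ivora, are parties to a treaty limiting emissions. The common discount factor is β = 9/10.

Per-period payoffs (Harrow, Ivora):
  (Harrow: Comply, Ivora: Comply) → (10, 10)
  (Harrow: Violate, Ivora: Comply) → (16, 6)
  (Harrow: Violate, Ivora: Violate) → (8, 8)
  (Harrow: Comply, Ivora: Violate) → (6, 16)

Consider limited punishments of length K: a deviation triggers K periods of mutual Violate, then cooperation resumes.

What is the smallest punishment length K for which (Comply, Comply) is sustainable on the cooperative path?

4

No profitable deviation requires (10−8)(β+…+β^K) ≥ 16−10, i.e. β+…+β^K ≥ 3 ≈ 3.0000.
With β = 9/10, the partial sums are K=1: 0.9000, K=2: 1.7100, K=3: 2.4390, K=4: 3.0951.
K = 4 is the first length at which the sum reaches 3.0000.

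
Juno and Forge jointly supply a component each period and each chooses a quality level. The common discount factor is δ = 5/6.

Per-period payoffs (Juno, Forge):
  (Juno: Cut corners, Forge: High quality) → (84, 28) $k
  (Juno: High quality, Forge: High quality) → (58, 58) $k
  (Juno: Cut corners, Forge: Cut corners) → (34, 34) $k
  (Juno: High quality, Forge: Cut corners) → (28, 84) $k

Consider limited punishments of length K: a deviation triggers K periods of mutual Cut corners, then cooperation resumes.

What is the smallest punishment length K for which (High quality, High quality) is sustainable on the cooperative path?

2

Need Σ_{k=1}^{K} δ^k ≥ (84−58)/(58−34) = 1.0833 at δ = 5/6.
At K = 1 the sum is 0.8333 < 1.0833; at K = 2 it is 1.5278 ≥ 1.0833.
So the minimum punishment length is K = 2.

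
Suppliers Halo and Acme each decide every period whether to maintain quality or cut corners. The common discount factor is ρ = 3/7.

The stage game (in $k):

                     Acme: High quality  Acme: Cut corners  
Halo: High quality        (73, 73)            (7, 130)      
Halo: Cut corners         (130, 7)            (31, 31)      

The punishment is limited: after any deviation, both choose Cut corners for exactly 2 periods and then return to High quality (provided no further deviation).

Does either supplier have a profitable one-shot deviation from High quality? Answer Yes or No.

Yes

Comparing payoff streams over the 3 periods until play realigns: cooperate → 73(1+ρ+…+ρ^2); deviate → 130 + 31(ρ+…+ρ^2).
Cooperation is sustained iff (73−31)(ρ+…+ρ^2) ≥ 130−73.
ρ+…+ρ^2 = 3/7·(1−(3/7)^2)/(1−3/7) = 0.6122, and (130−73)/(73−31) = 1.3571.
0.6122 < 1.3571, so cooperation is not sustainable.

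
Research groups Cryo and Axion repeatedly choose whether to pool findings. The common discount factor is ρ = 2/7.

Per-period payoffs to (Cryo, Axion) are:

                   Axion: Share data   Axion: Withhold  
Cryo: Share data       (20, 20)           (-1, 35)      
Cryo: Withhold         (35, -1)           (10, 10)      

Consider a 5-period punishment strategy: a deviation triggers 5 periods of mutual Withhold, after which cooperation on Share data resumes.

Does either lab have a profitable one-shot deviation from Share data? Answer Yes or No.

A one-shot deviation gives 35 now, then 10 for 5 periods, then back to 20.
Gain from deviating: (35−20) today; loss: (20−10) in each of the next 5 periods.
No-deviation condition: (20−10)(ρ+…+ρ^5) ≥ 35−20, i.e. ρ+…+ρ^5 ≥ 3/2.
At ρ = 2/7: ρ+…+ρ^5 = 0.3992 < 1.5000.
So cooperation is not sustainable.

Yes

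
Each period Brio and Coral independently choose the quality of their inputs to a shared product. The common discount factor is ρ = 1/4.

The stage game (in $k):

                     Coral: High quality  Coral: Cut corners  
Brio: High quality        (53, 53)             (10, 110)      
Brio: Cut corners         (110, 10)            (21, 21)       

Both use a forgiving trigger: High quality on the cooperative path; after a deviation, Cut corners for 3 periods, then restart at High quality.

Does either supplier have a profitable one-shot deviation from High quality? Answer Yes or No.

IC: ρ+…+ρ^3 ≥ (110−53)/(53−21) = 57/32.
At ρ = 1/4: partial sum = 0.3281 < 1.7812. Cooperation not sustainable.

Yes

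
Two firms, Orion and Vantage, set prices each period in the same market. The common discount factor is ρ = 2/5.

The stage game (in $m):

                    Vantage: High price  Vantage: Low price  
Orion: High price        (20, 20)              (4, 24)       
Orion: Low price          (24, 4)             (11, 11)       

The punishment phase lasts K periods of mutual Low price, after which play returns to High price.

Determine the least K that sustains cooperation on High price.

No profitable deviation requires (20−11)(ρ+…+ρ^K) ≥ 24−20, i.e. ρ+…+ρ^K ≥ 4/9 ≈ 0.4444.
With ρ = 2/5, the partial sums are K=1: 0.4000, K=2: 0.5600.
K = 2 is the first length at which the sum reaches 0.4444.

2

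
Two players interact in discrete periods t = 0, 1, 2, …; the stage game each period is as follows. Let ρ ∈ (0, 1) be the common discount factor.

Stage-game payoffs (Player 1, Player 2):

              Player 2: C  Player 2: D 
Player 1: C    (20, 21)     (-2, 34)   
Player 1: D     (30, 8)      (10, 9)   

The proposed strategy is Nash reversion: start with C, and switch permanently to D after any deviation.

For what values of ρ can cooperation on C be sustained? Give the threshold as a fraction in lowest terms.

Player 1's threshold: (30−20)/(30−10) = 1/2.
Player 2's threshold: (34−21)/(34−9) = 13/25.
1/2 < 13/25, so Player 2 binds and ρ* = 13/25.

13/25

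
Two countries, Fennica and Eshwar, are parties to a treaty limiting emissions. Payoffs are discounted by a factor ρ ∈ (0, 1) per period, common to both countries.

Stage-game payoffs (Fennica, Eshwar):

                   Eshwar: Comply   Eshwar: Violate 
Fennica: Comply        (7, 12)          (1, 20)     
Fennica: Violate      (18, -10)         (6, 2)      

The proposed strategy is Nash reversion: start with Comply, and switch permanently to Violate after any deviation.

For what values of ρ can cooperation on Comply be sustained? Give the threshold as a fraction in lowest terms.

Fennica's threshold: (18−7)/(18−6) = 11/12.
Eshwar's threshold: (20−12)/(20−2) = 4/9.
11/12 > 4/9, so Fennica binds and ρ* = 11/12.

11/12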